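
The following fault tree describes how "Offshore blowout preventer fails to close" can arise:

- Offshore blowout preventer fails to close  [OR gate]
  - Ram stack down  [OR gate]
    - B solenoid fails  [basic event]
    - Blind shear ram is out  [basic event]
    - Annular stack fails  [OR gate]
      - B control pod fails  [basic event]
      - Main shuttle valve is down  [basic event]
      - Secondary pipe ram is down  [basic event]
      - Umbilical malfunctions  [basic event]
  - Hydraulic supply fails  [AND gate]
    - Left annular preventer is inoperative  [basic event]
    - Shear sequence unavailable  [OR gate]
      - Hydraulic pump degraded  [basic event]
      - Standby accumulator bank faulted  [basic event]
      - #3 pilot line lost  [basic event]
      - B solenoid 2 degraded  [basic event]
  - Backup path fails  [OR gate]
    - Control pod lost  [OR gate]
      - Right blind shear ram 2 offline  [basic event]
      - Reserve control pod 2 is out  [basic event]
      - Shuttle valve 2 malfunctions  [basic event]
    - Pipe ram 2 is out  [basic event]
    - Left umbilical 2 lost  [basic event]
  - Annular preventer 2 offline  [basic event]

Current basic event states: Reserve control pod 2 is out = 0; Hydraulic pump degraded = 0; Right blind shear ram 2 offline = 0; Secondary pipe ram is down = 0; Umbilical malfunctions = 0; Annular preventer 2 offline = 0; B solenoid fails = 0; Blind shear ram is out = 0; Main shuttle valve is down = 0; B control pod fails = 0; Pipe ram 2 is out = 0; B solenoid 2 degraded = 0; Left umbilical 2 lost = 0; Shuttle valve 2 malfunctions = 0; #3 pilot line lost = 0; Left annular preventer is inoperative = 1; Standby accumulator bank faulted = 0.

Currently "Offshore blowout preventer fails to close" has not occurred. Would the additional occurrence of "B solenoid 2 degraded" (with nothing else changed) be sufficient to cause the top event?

Yes

Counterfactual: set "B solenoid 2 degraded" to occurred.
Annular stack fails [OR]: B control pod fails=not, Main shuttle valve is down=not, Secondary pipe ram is down=not, Umbilical malfunctions=not → no input occurs → does not occur.
Ram stack down [OR]: B solenoid fails=not, Blind shear ram is out=not, Annular stack fails=not → no input occurs → does not occur.
Shear sequence unavailable [OR]: Hydraulic pump degraded=not, Standby accumulator bank faulted=not, #3 pilot line lost=not, B solenoid 2 degraded=occurs → at least one input occurs → occurs.
Hydraulic supply fails [AND]: Left annular preventer is inoperative=occurs, Shear sequence unavailable=occurs → all inputs occur → occurs.
Control pod lost [OR]: Right blind shear ram 2 offline=not, Reserve control pod 2 is out=not, Shuttle valve 2 malfunctions=not → no input occurs → does not occur.
Backup path fails [OR]: Control pod lost=not, Pipe ram 2 is out=not, Left umbilical 2 lost=not → no input occurs → does not occur.
Offshore blowout preventer fails to close [OR]: Ram stack down=not, Hydraulic supply fails=occurs, Backup path fails=not, Annular preventer 2 offline=not → at least one input occurs → occurs.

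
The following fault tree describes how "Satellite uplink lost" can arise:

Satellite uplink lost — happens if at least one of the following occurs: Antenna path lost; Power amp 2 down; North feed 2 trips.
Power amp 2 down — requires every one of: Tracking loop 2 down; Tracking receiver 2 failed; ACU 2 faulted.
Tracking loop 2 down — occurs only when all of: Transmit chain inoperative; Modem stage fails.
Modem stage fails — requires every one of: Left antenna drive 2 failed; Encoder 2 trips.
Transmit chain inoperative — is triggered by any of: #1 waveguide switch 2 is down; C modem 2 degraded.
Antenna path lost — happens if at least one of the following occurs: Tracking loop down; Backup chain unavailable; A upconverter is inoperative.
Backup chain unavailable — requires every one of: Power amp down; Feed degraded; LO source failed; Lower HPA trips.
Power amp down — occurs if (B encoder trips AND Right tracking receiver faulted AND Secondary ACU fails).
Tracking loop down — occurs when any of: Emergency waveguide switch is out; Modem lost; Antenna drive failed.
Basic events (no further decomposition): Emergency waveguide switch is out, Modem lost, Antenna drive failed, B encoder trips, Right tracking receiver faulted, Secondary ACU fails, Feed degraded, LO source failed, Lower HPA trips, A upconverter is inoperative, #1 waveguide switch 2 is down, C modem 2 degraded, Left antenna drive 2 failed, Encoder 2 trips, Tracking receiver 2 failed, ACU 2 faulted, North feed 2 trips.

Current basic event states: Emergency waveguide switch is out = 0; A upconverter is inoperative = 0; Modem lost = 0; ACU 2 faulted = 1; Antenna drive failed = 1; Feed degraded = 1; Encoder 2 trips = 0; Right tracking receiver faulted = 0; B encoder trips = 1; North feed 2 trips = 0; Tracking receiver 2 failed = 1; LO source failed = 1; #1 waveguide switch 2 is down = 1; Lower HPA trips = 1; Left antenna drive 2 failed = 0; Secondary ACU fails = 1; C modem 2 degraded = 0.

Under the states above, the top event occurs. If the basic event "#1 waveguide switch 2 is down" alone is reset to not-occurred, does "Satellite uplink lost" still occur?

Counterfactual: set "#1 waveguide switch 2 is down" to not occurred.
Tracking loop down [OR]: Emergency waveguide switch is out=not, Modem lost=not, Antenna drive failed=occurs → at least one input occurs → occurs.
Power amp down [AND]: B encoder trips=occurs, Right tracking receiver faulted=not, Secondary ACU fails=occurs → not all inputs occur → does not occur.
Backup chain unavailable [AND]: Power amp down=not, Feed degraded=occurs, LO source failed=occurs, Lower HPA trips=occurs → not all inputs occur → does not occur.
Antenna path lost [OR]: Tracking loop down=occurs, Backup chain unavailable=not, A upconverter is inoperative=not → at least one input occurs → occurs.
Transmit chain inoperative [OR]: #1 waveguide switch 2 is down=not, C modem 2 degraded=not → no input occurs → does not occur.
Modem stage fails [AND]: Left antenna drive 2 failed=not, Encoder 2 trips=not → not all inputs occur → does not occur.
Tracking loop 2 down [AND]: Transmit chain inoperative=not, Modem stage fails=not → not all inputs occur → does not occur.
Power amp 2 down [AND]: Tracking loop 2 down=not, Tracking receiver 2 failed=occurs, ACU 2 faulted=occurs → not all inputs occur → does not occur.
Satellite uplink lost [OR]: Antenna path lost=occurs, Power amp 2 down=not, North feed 2 trips=not → at least one input occurs → occurs.

Yes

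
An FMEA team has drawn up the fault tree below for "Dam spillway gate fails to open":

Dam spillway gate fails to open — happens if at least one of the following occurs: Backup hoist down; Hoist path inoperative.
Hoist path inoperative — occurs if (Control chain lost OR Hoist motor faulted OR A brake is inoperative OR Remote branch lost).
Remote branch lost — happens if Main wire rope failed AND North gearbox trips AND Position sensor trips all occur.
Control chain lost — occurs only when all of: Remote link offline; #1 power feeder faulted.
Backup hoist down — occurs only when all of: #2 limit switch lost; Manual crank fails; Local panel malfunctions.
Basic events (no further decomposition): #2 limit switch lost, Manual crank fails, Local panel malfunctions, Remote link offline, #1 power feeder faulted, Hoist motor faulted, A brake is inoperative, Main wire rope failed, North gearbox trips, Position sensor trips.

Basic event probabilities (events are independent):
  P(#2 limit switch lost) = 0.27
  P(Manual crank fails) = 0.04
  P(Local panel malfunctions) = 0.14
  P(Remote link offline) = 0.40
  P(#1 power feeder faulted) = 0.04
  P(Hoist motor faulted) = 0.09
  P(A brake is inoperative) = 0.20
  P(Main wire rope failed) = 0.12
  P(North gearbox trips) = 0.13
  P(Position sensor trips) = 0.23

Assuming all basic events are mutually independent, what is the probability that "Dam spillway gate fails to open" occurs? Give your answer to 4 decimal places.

P(Backup hoist down) [AND] = 0.27 × 0.04 × 0.14 = 0.001512
P(Control chain lost) [AND] = 0.40 × 0.04 = 0.016000
P(Remote branch lost) [AND] = 0.12 × 0.13 × 0.23 = 0.003588
P(Hoist path inoperative) [OR] = 1 − (1−0.016000) × (1−0.09) × (1−0.20) × (1−0.003588) = 0.286218
P(Dam spillway gate fails to open) [OR] = 1 − (1−0.001512) × (1−0.286218) = 0.287297
Rounded to 4 decimal places: P(Dam spillway gate fails to open) ≈ 0.2873.

0.2873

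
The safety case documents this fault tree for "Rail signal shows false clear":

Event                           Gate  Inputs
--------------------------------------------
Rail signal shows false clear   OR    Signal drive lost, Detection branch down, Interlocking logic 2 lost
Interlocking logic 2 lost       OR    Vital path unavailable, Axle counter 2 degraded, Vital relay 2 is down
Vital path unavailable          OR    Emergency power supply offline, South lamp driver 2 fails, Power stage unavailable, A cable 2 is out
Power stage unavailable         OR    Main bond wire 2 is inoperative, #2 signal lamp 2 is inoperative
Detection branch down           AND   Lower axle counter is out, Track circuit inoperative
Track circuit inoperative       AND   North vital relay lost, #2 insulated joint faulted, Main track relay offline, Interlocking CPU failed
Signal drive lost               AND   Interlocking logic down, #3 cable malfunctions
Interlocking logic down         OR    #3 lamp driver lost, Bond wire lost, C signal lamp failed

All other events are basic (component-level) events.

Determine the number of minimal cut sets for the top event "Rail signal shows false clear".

Interlocking logic down [OR]: union of children's cut sets → 3 cut set(s).
Signal drive lost [AND]: one cut set from each child combined → 3 × 1 = 3 cut set(s).
Track circuit inoperative [AND]: one cut set from each child combined → 1 × 1 × 1 × 1 = 1 cut set(s).
Detection branch down [AND]: one cut set from each child combined → 1 × 1 = 1 cut set(s).
Power stage unavailable [OR]: union of children's cut sets → 2 cut set(s).
Vital path unavailable [OR]: union of children's cut sets → 5 cut set(s).
Interlocking logic 2 lost [OR]: union of children's cut sets → 7 cut set(s).
Rail signal shows false clear [OR]: union of children's cut sets → 11 cut set(s).

11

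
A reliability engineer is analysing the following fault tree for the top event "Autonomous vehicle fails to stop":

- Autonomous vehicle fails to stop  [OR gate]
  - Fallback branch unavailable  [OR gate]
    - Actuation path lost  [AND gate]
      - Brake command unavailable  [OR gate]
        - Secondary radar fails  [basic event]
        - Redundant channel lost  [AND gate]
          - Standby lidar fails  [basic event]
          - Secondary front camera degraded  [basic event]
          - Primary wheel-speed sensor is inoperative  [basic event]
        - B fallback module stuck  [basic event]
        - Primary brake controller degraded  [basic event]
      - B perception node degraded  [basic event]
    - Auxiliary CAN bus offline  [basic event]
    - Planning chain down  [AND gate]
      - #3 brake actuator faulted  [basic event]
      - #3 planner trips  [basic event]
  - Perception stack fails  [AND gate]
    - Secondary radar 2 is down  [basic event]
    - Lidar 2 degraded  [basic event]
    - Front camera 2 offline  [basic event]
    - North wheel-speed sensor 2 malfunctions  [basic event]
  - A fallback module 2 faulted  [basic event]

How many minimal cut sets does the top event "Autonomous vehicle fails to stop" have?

8

Redundant channel lost [AND]: one cut set from each child combined → 1 × 1 × 1 = 1 cut set(s).
Brake command unavailable [OR]: union of children's cut sets → 4 cut set(s).
Actuation path lost [AND]: one cut set from each child combined → 4 × 1 = 4 cut set(s).
Planning chain down [AND]: one cut set from each child combined → 1 × 1 = 1 cut set(s).
Fallback branch unavailable [OR]: union of children's cut sets → 6 cut set(s).
Perception stack fails [AND]: one cut set from each child combined → 1 × 1 × 1 × 1 = 1 cut set(s).
Autonomous vehicle fails to stop [OR]: union of children's cut sets → 8 cut set(s).
Minimal cut sets: {B perception node degraded, Secondary radar fails}; {B perception node degraded, Primary wheel-speed sensor is inoperative, Secondary front camera degraded, Standby lidar fails}; {B fallback module stuck, B perception node degraded}; {B perception node degraded, Primary brake controller degraded}; {Auxiliary CAN bus offline}; {#3 brake actuator faulted, #3 planner trips}; {Front camera 2 offline, Lidar 2 degraded, North wheel-speed sensor 2 malfunctions, Secondary radar 2 is down}; {A fallback module 2 faulted}.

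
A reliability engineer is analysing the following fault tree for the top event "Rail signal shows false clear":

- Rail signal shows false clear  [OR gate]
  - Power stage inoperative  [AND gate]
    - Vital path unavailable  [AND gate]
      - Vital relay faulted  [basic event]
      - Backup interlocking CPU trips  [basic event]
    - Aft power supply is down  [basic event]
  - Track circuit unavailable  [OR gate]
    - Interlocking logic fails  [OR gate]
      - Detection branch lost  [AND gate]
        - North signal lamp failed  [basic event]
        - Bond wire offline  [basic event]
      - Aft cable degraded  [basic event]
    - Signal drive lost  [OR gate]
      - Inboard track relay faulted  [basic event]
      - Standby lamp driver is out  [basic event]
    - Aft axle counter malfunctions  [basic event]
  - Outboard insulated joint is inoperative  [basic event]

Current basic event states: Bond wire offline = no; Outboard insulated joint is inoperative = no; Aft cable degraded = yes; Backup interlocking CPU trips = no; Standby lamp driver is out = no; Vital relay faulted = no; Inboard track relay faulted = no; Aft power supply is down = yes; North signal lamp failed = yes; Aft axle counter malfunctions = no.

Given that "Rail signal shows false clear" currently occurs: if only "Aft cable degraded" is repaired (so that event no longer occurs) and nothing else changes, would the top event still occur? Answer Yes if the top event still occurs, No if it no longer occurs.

Counterfactual: set "Aft cable degraded" to not occurred.
Vital path unavailable [AND]: Vital relay faulted=not, Backup interlocking CPU trips=not → not all inputs occur → does not occur.
Power stage inoperative [AND]: Vital path unavailable=not, Aft power supply is down=occurs → not all inputs occur → does not occur.
Detection branch lost [AND]: North signal lamp failed=occurs, Bond wire offline=not → not all inputs occur → does not occur.
Interlocking logic fails [OR]: Detection branch lost=not, Aft cable degraded=not → no input occurs → does not occur.
Signal drive lost [OR]: Inboard track relay faulted=not, Standby lamp driver is out=not → no input occurs → does not occur.
Track circuit unavailable [OR]: Interlocking logic fails=not, Signal drive lost=not, Aft axle counter malfunctions=not → no input occurs → does not occur.
Rail signal shows false clear [OR]: Power stage inoperative=not, Track circuit unavailable=not, Outboard insulated joint is inoperative=not → no input occurs → does not occur.

No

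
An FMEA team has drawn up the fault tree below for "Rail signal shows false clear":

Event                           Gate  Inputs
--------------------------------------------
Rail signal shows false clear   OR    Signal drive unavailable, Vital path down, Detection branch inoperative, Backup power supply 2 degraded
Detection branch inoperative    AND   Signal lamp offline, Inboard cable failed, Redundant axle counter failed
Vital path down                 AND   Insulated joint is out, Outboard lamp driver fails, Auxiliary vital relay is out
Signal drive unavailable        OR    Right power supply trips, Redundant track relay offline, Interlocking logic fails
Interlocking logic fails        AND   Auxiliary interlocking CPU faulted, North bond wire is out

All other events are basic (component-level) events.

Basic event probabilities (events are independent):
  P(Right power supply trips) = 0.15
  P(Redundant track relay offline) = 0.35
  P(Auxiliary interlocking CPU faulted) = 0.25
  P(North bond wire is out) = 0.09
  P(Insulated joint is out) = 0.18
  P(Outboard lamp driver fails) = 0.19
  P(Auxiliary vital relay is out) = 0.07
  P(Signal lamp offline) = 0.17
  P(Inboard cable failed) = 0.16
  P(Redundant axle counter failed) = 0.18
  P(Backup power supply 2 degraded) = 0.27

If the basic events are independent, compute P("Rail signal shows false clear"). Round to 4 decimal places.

P(Interlocking logic fails) [AND] = 0.25 × 0.09 = 0.022500
P(Signal drive unavailable) [OR] = 1 − (1−0.15) × (1−0.35) × (1−0.022500) = 0.459931
P(Vital path down) [AND] = 0.18 × 0.19 × 0.07 = 0.002394
P(Detection branch inoperative) [AND] = 0.17 × 0.16 × 0.18 = 0.004896
P(Rail signal shows false clear) [OR] = 1 − (1−0.459931) × (1−0.002394) × (1−0.004896) × (1−0.27) = 0.608619
Rounded to 4 decimal places: P(Rail signal shows false clear) ≈ 0.6086.

0.6086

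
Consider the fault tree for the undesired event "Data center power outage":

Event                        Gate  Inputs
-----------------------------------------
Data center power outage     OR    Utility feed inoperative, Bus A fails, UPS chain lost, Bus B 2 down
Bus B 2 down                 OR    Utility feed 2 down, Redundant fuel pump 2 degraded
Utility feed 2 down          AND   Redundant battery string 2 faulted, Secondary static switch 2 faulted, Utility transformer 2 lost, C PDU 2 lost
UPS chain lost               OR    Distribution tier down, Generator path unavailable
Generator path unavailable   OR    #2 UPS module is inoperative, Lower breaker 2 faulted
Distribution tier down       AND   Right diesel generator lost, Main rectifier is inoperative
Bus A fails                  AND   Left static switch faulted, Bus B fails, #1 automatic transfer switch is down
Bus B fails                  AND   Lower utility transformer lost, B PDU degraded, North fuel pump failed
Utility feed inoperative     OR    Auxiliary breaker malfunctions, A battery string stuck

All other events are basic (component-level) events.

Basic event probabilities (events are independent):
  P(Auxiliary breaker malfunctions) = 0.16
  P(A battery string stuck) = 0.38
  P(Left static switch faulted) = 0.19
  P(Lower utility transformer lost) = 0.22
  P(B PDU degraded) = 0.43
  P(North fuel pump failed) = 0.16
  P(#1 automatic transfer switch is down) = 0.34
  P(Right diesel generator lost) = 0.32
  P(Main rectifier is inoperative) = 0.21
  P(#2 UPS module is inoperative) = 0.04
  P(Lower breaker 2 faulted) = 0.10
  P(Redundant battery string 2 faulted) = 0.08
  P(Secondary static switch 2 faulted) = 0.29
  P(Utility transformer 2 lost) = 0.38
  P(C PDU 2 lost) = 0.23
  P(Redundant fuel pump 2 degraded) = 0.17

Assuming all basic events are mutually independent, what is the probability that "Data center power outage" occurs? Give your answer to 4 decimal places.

0.6527

P(Utility feed inoperative) [OR] = 1 − (1−0.16) × (1−0.38) = 0.479200
P(Bus B fails) [AND] = 0.22 × 0.43 × 0.16 = 0.015136
P(Bus A fails) [AND] = 0.19 × 0.015136 × 0.34 = 0.000978
P(Distribution tier down) [AND] = 0.32 × 0.21 = 0.067200
P(Generator path unavailable) [OR] = 1 − (1−0.04) × (1−0.10) = 0.136000
P(UPS chain lost) [OR] = 1 − (1−0.067200) × (1−0.136000) = 0.194061
P(Utility feed 2 down) [AND] = 0.08 × 0.29 × 0.38 × 0.23 = 0.002028
P(Bus B 2 down) [OR] = 1 − (1−0.002028) × (1−0.17) = 0.171683
P(Data center power outage) [OR] = 1 − (1−0.479200) × (1−0.000978) × (1−0.194061) × (1−0.171683) = 0.652668
Rounded to 4 decimal places: P(Data center power outage) ≈ 0.6527.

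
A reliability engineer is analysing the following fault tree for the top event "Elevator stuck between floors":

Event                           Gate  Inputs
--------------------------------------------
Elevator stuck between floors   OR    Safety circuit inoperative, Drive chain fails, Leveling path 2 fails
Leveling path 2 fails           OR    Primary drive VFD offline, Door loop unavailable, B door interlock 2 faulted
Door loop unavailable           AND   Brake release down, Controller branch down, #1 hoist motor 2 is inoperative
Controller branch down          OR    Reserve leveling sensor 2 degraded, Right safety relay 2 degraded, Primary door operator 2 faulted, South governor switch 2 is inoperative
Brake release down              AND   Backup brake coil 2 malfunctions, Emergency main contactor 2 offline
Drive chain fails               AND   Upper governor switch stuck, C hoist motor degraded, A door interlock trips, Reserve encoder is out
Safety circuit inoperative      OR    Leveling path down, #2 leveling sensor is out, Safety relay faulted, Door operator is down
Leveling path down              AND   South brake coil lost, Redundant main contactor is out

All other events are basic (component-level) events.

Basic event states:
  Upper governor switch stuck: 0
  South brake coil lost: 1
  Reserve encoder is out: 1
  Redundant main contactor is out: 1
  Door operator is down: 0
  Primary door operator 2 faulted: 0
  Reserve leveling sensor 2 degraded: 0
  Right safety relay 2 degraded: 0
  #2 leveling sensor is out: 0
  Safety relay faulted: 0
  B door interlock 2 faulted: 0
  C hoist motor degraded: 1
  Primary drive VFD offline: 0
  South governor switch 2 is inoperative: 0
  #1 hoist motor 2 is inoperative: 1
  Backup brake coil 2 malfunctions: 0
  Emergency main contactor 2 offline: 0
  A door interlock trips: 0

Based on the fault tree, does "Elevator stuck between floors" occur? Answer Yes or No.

Yes

Leveling path down [AND]: South brake coil lost=occurs, Redundant main contactor is out=occurs → all inputs occur → occurs.
Safety circuit inoperative [OR]: Leveling path down=occurs, #2 leveling sensor is out=not, Safety relay faulted=not, Door operator is down=not → at least one input occurs → occurs.
Drive chain fails [AND]: Upper governor switch stuck=not, C hoist motor degraded=occurs, A door interlock trips=not, Reserve encoder is out=occurs → not all inputs occur → does not occur.
Brake release down [AND]: Backup brake coil 2 malfunctions=not, Emergency main contactor 2 offline=not → not all inputs occur → does not occur.
Controller branch down [OR]: Reserve leveling sensor 2 degraded=not, Right safety relay 2 degraded=not, Primary door operator 2 faulted=not, South governor switch 2 is inoperative=not → no input occurs → does not occur.
Door loop unavailable [AND]: Brake release down=not, Controller branch down=not, #1 hoist motor 2 is inoperative=occurs → not all inputs occur → does not occur.
Leveling path 2 fails [OR]: Primary drive VFD offline=not, Door loop unavailable=not, B door interlock 2 faulted=not → no input occurs → does not occur.
Elevator stuck between floors [OR]: Safety circuit inoperative=occurs, Drive chain fails=not, Leveling path 2 fails=not → at least one input occurs → occurs.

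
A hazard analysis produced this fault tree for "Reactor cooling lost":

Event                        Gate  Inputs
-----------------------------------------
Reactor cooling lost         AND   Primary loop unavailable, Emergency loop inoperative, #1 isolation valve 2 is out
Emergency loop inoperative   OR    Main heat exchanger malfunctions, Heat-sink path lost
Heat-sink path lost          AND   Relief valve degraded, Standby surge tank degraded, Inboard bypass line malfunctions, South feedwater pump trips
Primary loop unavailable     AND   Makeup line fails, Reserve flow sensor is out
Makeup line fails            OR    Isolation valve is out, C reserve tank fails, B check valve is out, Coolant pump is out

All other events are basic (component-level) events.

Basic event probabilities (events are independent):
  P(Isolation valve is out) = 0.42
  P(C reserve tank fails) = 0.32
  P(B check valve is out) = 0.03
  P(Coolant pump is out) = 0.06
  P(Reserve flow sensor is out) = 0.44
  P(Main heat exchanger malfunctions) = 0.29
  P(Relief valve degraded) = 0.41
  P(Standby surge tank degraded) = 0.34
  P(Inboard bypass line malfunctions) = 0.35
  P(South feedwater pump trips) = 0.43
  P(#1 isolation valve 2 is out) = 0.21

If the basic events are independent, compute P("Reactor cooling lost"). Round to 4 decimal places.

P(Makeup line fails) [OR] = 1 − (1−0.42) × (1−0.32) × (1−0.03) × (1−0.06) = 0.640386
P(Primary loop unavailable) [AND] = 0.640386 × 0.44 = 0.281770
P(Heat-sink path lost) [AND] = 0.41 × 0.34 × 0.35 × 0.43 = 0.020980
P(Emergency loop inoperative) [OR] = 1 − (1−0.29) × (1−0.020980) = 0.304896
P(Reactor cooling lost) [AND] = 0.281770 × 0.304896 × 0.21 = 0.018041
Rounded to 4 decimal places: P(Reactor cooling lost) ≈ 0.0180.

0.0180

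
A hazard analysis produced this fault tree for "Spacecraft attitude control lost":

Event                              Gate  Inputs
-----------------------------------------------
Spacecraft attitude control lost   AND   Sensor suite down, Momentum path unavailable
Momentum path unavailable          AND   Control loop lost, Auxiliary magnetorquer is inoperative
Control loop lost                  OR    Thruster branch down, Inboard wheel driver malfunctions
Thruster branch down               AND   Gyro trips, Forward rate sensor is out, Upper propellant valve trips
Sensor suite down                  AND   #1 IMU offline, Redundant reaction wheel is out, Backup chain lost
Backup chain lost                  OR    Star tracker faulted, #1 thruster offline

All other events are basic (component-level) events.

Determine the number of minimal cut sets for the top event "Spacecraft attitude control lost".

Backup chain lost [OR]: union of children's cut sets → 2 cut set(s).
Sensor suite down [AND]: one cut set from each child combined → 1 × 1 × 2 = 2 cut set(s).
Thruster branch down [AND]: one cut set from each child combined → 1 × 1 × 1 = 1 cut set(s).
Control loop lost [OR]: union of children's cut sets → 2 cut set(s).
Momentum path unavailable [AND]: one cut set from each child combined → 2 × 1 = 2 cut set(s).
Spacecraft attitude control lost [AND]: one cut set from each child combined → 2 × 2 = 4 cut set(s).
Minimal cut sets: {#1 IMU offline, Auxiliary magnetorquer is inoperative, Forward rate sensor is out, Gyro trips, Redundant reaction wheel is out, Star tracker faulted, Upper propellant valve trips}; {#1 IMU offline, Auxiliary magnetorquer is inoperative, Inboard wheel driver malfunctions, Redundant reaction wheel is out, Star tracker faulted}; {#1 IMU offline, #1 thruster offline, Auxiliary magnetorquer is inoperative, Forward rate sensor is out, Gyro trips, Redundant reaction wheel is out, Upper propellant valve trips}; {#1 IMU offline, #1 thruster offline, Auxiliary magnetorquer is inoperative, Inboard wheel driver malfunctions, Redundant reaction wheel is out}.

4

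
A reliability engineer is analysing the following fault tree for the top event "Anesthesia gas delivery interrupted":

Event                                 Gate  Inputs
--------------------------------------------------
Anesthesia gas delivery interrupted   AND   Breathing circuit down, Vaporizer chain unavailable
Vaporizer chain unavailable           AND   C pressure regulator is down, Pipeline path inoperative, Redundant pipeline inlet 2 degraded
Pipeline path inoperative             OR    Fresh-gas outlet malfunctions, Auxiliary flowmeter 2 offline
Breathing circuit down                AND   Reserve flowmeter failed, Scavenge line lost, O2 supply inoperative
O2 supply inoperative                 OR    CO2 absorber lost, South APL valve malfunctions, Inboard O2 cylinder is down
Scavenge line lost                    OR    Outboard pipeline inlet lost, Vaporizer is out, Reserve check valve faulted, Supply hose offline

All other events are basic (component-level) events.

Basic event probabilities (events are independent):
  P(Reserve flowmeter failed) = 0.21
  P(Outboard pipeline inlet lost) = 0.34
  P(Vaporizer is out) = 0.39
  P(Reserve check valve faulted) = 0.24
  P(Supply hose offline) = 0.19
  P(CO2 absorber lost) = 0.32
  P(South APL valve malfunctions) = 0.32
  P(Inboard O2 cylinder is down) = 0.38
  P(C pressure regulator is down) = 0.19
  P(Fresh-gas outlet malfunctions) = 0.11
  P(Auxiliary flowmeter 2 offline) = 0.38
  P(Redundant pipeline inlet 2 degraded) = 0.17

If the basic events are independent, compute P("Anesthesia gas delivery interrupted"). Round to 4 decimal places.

0.0016

P(Scavenge line lost) [OR] = 1 − (1−0.34) × (1−0.39) × (1−0.24) × (1−0.19) = 0.752159
P(O2 supply inoperative) [OR] = 1 − (1−0.32) × (1−0.32) × (1−0.38) = 0.713312
P(Breathing circuit down) [AND] = 0.21 × 0.752159 × 0.713312 = 0.112670
P(Pipeline path inoperative) [OR] = 1 − (1−0.11) × (1−0.38) = 0.448200
P(Vaporizer chain unavailable) [AND] = 0.19 × 0.448200 × 0.17 = 0.014477
P(Anesthesia gas delivery interrupted) [AND] = 0.112670 × 0.014477 = 0.001631
Rounded to 4 decimal places: P(Anesthesia gas delivery interrupted) ≈ 0.0016.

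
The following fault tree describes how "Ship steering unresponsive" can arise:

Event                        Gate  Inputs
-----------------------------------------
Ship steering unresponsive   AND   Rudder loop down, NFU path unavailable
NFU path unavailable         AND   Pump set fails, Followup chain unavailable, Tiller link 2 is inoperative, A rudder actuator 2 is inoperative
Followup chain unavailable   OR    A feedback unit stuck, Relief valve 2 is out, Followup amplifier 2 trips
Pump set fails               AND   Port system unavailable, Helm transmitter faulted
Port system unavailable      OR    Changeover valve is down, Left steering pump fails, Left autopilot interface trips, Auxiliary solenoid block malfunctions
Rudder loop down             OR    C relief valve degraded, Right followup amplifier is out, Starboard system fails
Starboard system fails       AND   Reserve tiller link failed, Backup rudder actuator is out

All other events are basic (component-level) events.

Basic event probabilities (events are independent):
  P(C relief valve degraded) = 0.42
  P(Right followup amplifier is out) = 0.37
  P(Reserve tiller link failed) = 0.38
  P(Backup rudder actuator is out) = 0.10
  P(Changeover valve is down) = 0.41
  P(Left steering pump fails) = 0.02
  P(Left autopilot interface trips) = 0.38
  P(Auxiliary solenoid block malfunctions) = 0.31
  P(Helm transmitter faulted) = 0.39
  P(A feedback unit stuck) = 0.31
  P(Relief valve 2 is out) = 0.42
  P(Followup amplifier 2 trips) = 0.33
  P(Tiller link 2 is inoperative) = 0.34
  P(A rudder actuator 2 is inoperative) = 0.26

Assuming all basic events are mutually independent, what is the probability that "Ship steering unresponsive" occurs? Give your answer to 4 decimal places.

0.0123

P(Starboard system fails) [AND] = 0.38 × 0.10 = 0.038000
P(Rudder loop down) [OR] = 1 − (1−0.42) × (1−0.37) × (1−0.038000) = 0.648485
P(Port system unavailable) [OR] = 1 − (1−0.41) × (1−0.02) × (1−0.38) × (1−0.31) = 0.752646
P(Pump set fails) [AND] = 0.752646 × 0.39 = 0.293532
P(Followup chain unavailable) [OR] = 1 − (1−0.31) × (1−0.42) × (1−0.33) = 0.731866
P(NFU path unavailable) [AND] = 0.293532 × 0.731866 × 0.34 × 0.26 = 0.018991
P(Ship steering unresponsive) [AND] = 0.648485 × 0.018991 = 0.012315
Rounded to 4 decimal places: P(Ship steering unresponsive) ≈ 0.0123.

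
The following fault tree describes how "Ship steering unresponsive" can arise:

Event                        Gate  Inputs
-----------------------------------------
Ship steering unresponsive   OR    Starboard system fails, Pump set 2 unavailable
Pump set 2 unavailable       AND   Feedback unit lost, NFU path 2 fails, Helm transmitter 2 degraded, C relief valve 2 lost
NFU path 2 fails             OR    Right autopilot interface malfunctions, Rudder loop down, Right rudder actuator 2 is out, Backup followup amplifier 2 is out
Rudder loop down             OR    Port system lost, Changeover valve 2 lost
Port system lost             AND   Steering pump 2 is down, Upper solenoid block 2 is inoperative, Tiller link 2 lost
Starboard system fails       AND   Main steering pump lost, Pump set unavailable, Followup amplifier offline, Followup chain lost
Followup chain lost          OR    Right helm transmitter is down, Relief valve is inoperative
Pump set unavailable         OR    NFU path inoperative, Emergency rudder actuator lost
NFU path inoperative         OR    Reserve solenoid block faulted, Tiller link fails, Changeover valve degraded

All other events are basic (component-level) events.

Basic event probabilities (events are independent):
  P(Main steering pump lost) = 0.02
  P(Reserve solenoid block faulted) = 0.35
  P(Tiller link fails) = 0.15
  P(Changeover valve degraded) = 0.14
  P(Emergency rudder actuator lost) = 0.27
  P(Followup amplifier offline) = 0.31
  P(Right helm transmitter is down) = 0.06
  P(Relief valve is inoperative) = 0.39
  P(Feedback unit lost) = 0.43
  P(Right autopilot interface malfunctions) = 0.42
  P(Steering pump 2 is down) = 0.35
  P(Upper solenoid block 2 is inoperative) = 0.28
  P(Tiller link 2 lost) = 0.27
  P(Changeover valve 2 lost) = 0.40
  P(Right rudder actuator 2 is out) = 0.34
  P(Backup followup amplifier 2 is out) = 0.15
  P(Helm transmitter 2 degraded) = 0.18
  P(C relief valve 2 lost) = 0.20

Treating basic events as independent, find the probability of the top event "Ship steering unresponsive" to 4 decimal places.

P(NFU path inoperative) [OR] = 1 − (1−0.35) × (1−0.15) × (1−0.14) = 0.524850
P(Pump set unavailable) [OR] = 1 − (1−0.524850) × (1−0.27) = 0.653141
P(Followup chain lost) [OR] = 1 − (1−0.06) × (1−0.39) = 0.426600
P(Starboard system fails) [AND] = 0.02 × 0.653141 × 0.31 × 0.426600 = 0.001728
P(Port system lost) [AND] = 0.35 × 0.28 × 0.27 = 0.026460
P(Rudder loop down) [OR] = 1 − (1−0.026460) × (1−0.40) = 0.415876
P(NFU path 2 fails) [OR] = 1 − (1−0.42) × (1−0.415876) × (1−0.34) × (1−0.15) = 0.809938
P(Pump set 2 unavailable) [AND] = 0.43 × 0.809938 × 0.18 × 0.20 = 0.012538
P(Ship steering unresponsive) [OR] = 1 − (1−0.001728) × (1−0.012538) = 0.014244
Rounded to 4 decimal places: P(Ship steering unresponsive) ≈ 0.0142.

0.0142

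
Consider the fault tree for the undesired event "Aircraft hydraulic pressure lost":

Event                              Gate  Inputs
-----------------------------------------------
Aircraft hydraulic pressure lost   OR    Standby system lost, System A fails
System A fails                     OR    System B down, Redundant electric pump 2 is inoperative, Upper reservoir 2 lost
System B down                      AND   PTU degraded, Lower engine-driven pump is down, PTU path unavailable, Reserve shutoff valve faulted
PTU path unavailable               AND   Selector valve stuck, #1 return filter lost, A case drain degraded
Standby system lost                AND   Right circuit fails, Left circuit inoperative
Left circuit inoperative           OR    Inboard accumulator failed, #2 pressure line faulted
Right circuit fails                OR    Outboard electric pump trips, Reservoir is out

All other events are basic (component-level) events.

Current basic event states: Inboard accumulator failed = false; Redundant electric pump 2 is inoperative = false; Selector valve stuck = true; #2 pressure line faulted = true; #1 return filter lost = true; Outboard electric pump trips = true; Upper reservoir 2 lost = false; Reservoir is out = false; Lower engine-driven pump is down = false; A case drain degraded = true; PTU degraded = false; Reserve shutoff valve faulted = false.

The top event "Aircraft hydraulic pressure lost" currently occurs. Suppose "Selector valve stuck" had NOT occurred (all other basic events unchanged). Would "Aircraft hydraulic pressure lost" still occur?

Counterfactual: set "Selector valve stuck" to not occurred.
Right circuit fails [OR]: Outboard electric pump trips=occurs, Reservoir is out=not → at least one input occurs → occurs.
Left circuit inoperative [OR]: Inboard accumulator failed=not, #2 pressure line faulted=occurs → at least one input occurs → occurs.
Standby system lost [AND]: Right circuit fails=occurs, Left circuit inoperative=occurs → all inputs occur → occurs.
PTU path unavailable [AND]: Selector valve stuck=not, #1 return filter lost=occurs, A case drain degraded=occurs → not all inputs occur → does not occur.
System B down [AND]: PTU degraded=not, Lower engine-driven pump is down=not, PTU path unavailable=not, Reserve shutoff valve faulted=not → not all inputs occur → does not occur.
System A fails [OR]: System B down=not, Redundant electric pump 2 is inoperative=not, Upper reservoir 2 lost=not → no input occurs → does not occur.
Aircraft hydraulic pressure lost [OR]: Standby system lost=occurs, System A fails=not → at least one input occurs → occurs.

Yes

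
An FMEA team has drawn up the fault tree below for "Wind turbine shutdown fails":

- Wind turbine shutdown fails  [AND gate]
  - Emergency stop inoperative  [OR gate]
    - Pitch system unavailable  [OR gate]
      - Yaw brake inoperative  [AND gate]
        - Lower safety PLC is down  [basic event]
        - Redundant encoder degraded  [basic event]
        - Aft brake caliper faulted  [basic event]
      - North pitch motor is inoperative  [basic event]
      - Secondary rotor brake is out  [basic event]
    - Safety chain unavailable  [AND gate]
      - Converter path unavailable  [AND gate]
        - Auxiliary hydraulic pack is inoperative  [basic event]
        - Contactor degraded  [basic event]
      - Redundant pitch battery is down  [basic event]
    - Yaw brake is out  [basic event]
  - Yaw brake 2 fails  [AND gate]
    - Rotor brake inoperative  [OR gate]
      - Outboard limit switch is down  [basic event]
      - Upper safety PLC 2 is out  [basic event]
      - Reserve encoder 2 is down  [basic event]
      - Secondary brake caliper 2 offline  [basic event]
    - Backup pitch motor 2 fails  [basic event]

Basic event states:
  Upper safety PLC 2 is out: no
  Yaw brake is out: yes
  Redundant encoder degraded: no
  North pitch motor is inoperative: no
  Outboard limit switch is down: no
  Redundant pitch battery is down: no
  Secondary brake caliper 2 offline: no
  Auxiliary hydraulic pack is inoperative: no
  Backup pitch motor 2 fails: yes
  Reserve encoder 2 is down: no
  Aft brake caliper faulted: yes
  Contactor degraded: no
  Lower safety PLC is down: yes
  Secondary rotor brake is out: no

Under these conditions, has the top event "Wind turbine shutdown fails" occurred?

Yaw brake inoperative [AND]: Lower safety PLC is down=occurs, Redundant encoder degraded=not, Aft brake caliper faulted=occurs → not all inputs occur → does not occur.
Pitch system unavailable [OR]: Yaw brake inoperative=not, North pitch motor is inoperative=not, Secondary rotor brake is out=not → no input occurs → does not occur.
Converter path unavailable [AND]: Auxiliary hydraulic pack is inoperative=not, Contactor degraded=not → not all inputs occur → does not occur.
Safety chain unavailable [AND]: Converter path unavailable=not, Redundant pitch battery is down=not → not all inputs occur → does not occur.
Emergency stop inoperative [OR]: Pitch system unavailable=not, Safety chain unavailable=not, Yaw brake is out=occurs → at least one input occurs → occurs.
Rotor brake inoperative [OR]: Outboard limit switch is down=not, Upper safety PLC 2 is out=not, Reserve encoder 2 is down=not, Secondary brake caliper 2 offline=not → no input occurs → does not occur.
Yaw brake 2 fails [AND]: Rotor brake inoperative=not, Backup pitch motor 2 fails=occurs → not all inputs occur → does not occur.
Wind turbine shutdown fails [AND]: Emergency stop inoperative=occurs, Yaw brake 2 fails=not → not all inputs occur → does not occur.

No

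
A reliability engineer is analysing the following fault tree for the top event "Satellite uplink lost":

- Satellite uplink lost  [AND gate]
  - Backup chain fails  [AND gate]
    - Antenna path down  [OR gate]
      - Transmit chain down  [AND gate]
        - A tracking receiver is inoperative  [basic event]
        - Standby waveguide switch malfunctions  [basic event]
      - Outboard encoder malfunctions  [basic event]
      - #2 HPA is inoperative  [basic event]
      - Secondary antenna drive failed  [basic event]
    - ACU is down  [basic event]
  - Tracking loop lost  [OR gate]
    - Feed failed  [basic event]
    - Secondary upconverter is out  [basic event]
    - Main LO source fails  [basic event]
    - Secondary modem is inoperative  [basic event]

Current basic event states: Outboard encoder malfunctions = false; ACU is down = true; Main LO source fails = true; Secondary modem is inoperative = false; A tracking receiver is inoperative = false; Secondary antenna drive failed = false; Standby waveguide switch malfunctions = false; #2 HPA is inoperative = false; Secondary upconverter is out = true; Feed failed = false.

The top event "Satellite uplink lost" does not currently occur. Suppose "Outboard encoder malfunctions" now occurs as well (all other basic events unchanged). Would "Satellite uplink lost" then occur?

Counterfactual: set "Outboard encoder malfunctions" to occurred.
Transmit chain down [AND]: A tracking receiver is inoperative=not, Standby waveguide switch malfunctions=not → not all inputs occur → does not occur.
Antenna path down [OR]: Transmit chain down=not, Outboard encoder malfunctions=occurs, #2 HPA is inoperative=not, Secondary antenna drive failed=not → at least one input occurs → occurs.
Backup chain fails [AND]: Antenna path down=occurs, ACU is down=occurs → all inputs occur → occurs.
Tracking loop lost [OR]: Feed failed=not, Secondary upconverter is out=occurs, Main LO source fails=occurs, Secondary modem is inoperative=not → at least one input occurs → occurs.
Satellite uplink lost [AND]: Backup chain fails=occurs, Tracking loop lost=occurs → all inputs occur → occurs.

Yes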